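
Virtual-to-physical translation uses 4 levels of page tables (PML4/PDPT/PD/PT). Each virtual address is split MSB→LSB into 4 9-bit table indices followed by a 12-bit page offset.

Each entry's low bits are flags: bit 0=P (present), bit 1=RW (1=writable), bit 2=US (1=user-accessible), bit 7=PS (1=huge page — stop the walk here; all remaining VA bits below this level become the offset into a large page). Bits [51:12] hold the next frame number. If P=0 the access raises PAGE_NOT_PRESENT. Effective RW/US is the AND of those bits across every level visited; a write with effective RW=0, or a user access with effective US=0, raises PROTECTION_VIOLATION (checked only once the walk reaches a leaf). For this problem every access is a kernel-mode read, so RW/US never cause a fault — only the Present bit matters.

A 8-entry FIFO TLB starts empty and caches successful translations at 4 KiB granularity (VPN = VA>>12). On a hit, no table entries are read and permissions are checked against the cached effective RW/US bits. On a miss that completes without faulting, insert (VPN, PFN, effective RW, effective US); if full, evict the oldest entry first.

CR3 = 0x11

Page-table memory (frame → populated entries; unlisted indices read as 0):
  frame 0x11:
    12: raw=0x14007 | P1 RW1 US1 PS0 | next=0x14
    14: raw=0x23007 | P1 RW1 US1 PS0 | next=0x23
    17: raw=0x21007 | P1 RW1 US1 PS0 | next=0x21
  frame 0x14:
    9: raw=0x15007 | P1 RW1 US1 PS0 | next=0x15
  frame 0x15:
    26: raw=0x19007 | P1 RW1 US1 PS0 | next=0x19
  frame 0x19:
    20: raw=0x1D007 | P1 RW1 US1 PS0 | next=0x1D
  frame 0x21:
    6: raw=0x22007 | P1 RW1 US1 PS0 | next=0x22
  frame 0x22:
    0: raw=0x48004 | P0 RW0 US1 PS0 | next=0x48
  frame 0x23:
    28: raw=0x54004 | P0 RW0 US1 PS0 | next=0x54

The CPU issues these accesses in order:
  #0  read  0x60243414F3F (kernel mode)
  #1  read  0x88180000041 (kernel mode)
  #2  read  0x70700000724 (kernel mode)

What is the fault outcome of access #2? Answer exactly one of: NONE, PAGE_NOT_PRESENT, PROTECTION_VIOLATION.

Walk each access:
#0 VA=0x60243414F3F (r,kernel):
  L0 @0x11[12] → 0x14007  P=1,RW=1,US=1,PS=0
  L1 @0x14[9] → 0x15007  P=1,RW=1,US=1,PS=0
  L2 @0x15[26] → 0x19007  P=1,RW=1,US=1,PS=0
  L3 @0x19[20] → 0x1D007  P=1,RW=1,US=1,PS=0
  ⇒ phys 0x1DF3F  [4 reads]
#1 VA=0x88180000041 (r,kernel):
  L0 @0x11[17] → 0x21007  P=1,RW=1,US=1,PS=0
  L1 @0x21[6] → 0x22007  P=1,RW=1,US=1,PS=0
  L2 @0x22[0] → 0x48004  P=0,RW=0,US=1,PS=0
  → PAGE_NOT_PRESENT  (3 entries read)
#2 VA=0x70700000724 (r,kernel):
  L0 @0x11[14] → 0x23007  P=1,RW=1,US=1,PS=0
  L1 @0x23[28] → 0x54004  P=0,RW=0,US=1,PS=0
  → PAGE_NOT_PRESENT  (2 entries read)

Access #2 fault: PAGE_NOT_PRESENT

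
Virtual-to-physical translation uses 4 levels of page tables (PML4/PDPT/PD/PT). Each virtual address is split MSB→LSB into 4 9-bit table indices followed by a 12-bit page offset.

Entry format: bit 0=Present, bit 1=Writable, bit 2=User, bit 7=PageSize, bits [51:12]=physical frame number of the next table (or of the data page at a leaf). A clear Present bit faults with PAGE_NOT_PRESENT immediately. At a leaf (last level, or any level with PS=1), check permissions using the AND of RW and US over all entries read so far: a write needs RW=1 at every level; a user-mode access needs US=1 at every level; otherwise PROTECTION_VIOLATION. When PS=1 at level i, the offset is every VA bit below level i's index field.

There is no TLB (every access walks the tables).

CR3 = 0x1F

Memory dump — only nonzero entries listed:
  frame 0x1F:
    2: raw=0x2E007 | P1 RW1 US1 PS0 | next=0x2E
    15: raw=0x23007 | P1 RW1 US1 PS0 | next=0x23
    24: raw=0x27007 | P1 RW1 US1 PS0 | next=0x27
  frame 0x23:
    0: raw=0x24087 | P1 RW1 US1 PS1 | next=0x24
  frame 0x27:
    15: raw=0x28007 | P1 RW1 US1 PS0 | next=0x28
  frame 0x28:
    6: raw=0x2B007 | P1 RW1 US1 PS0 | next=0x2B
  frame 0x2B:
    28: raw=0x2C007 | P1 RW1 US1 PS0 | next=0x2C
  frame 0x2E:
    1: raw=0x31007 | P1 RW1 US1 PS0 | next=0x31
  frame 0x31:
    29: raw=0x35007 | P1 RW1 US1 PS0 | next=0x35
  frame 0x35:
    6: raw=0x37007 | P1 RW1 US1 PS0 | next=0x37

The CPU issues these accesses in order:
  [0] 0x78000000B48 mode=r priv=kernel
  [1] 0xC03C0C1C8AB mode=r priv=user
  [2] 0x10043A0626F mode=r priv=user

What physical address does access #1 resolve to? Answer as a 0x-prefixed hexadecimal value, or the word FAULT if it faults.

Walk each access:
#0 VA=0x78000000B48 (r,kernel):
  L0: frame=0x1F idx=15 entry=0x23007 [P=1 RW=1 US=1 PS=0]
  L1: frame=0x23 idx=0 entry=0x24087 [P=1 RW=1 US=1 PS=1]
  ⇒ phys 0x24B48 (huge @L1)  [2 reads]
#1 VA=0xC03C0C1C8AB (r,user):
  L0: frame=0x1F idx=24 entry=0x27007 [P=1 RW=1 US=1 PS=0]
  L1: frame=0x27 idx=15 entry=0x28007 [P=1 RW=1 US=1 PS=0]
  L2: frame=0x28 idx=6 entry=0x2B007 [P=1 RW=1 US=1 PS=0]
  L3: frame=0x2B idx=28 entry=0x2C007 [P=1 RW=1 US=1 PS=0]
  ⇒ phys 0x2C8AB  [4 reads]
#2 VA=0x10043A0626F (r,user):
  L0: frame=0x1F idx=2 entry=0x2E007 [P=1 RW=1 US=1 PS=0]
  L1: frame=0x2E idx=1 entry=0x31007 [P=1 RW=1 US=1 PS=0]
  L2: frame=0x31 idx=29 entry=0x35007 [P=1 RW=1 US=1 PS=0]
  L3: frame=0x35 idx=6 entry=0x37007 [P=1 RW=1 US=1 PS=0]
  ⇒ phys 0x3726F  [4 reads]

Access #1 PA: 0x2C8AB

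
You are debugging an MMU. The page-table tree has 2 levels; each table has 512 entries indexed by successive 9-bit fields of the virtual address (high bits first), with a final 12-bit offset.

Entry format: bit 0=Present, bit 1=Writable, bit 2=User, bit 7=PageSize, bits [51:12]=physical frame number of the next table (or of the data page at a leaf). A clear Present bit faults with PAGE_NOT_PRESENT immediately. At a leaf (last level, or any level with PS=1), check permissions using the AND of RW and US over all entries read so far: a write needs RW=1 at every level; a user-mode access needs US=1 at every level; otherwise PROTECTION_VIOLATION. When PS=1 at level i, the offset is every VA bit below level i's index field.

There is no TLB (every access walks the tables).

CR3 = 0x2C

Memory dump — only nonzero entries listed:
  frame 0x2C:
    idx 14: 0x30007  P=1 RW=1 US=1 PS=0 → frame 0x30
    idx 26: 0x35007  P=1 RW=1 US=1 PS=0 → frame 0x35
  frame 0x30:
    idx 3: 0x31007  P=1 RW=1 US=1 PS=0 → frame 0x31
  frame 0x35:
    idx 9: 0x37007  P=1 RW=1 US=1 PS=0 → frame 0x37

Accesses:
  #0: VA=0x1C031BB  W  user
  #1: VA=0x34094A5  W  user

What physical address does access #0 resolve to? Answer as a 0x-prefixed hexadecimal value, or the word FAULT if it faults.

Walk each access:
#0 VA=0x1C031BB (w,user):
  L0: frame=0x2C idx=14 entry=0x30007 [P=1 RW=1 US=1 PS=0]
  L1: frame=0x30 idx=3 entry=0x31007 [P=1 RW=1 US=1 PS=0]
  ✓ 0x311BB  — 2 lookups
#1 VA=0x34094A5 (w,user):
  L0: frame=0x2C idx=26 entry=0x35007 [P=1 RW=1 US=1 PS=0]
  L1: frame=0x35 idx=9 entry=0x37007 [P=1 RW=1 US=1 PS=0]
  ✓ 0x374A5  — 2 lookups

Access #0 PA: 0x311BB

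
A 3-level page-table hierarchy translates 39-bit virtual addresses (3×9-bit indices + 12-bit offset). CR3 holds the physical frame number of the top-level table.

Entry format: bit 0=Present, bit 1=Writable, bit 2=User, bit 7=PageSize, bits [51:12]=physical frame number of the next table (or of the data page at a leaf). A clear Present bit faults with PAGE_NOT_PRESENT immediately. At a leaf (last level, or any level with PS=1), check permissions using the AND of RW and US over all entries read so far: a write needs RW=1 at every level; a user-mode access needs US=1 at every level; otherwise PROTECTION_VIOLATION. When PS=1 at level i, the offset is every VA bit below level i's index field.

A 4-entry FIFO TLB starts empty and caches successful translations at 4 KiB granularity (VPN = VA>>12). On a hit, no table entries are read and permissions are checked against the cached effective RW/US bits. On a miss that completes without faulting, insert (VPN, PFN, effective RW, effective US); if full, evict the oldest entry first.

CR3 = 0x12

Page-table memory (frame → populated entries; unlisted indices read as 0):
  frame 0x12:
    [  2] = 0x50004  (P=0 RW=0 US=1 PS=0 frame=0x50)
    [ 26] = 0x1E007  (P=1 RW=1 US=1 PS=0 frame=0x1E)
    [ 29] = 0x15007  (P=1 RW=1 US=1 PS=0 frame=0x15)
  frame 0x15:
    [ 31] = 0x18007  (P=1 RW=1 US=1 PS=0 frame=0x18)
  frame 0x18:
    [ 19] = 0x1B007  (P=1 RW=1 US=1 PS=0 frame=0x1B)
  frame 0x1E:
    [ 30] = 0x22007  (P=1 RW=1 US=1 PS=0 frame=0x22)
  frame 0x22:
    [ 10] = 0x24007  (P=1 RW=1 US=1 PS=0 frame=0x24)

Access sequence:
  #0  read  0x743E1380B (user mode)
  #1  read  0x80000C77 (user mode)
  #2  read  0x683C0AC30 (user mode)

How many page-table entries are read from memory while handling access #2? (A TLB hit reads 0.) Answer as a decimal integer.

Walk each access:
#0 VA=0x743E1380B (r,user):
  L0 @0x12[29] → 0x15007  P=1,RW=1,US=1,PS=0
  L1 @0x15[31] → 0x18007  P=1,RW=1,US=1,PS=0
  L2 @0x18[19] → 0x1B007  P=1,RW=1,US=1,PS=0
  → PA=0x1B80B  (3 entries read)
#1 VA=0x80000C77 (r,user):
  L0 @0x12[2] → 0x50004  P=0,RW=0,US=1,PS=0
  ⇒ fault: PAGE_NOT_PRESENT  — 1 lookups
#2 VA=0x683C0AC30 (r,user):
  L0 @0x12[26] → 0x1E007  P=1,RW=1,US=1,PS=0
  L1 @0x1E[30] → 0x22007  P=1,RW=1,US=1,PS=0
  L2 @0x22[10] → 0x24007  P=1,RW=1,US=1,PS=0
  → PA=0x24C30  (3 entries read)

Entries read for #2: 3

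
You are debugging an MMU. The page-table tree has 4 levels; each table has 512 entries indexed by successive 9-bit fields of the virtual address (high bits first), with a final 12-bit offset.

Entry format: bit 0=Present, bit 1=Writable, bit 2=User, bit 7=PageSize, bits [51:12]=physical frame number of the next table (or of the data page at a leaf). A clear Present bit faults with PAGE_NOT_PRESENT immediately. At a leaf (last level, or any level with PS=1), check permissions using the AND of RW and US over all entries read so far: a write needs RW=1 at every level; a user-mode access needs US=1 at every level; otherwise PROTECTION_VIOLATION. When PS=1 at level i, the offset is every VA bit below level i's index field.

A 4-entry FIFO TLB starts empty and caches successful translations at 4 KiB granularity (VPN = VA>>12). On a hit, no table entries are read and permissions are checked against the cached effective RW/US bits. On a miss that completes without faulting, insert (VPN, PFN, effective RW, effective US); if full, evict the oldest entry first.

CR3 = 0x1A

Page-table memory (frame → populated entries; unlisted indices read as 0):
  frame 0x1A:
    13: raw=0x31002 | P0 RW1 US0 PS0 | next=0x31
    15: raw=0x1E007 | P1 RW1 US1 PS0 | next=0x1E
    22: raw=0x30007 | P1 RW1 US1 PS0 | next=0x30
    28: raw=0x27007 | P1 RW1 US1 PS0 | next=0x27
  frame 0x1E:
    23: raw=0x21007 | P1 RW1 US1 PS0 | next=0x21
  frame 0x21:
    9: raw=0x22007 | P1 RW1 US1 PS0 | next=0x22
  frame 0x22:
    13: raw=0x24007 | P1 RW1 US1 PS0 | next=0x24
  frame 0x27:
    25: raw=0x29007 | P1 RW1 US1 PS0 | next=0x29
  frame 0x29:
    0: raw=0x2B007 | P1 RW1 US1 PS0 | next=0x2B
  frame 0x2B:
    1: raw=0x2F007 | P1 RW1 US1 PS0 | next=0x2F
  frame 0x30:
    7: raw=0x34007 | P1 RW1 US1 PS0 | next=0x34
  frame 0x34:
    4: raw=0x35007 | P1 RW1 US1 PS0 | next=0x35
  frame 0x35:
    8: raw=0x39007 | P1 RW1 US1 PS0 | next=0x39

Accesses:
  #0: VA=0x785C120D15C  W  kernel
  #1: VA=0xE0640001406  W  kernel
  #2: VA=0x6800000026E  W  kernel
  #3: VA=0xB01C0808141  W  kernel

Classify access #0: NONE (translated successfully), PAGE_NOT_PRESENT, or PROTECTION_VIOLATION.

Walk each access:
#0 VA=0x785C120D15C (w,kernel):
  [0] read 0x1A idx=15: raw=0x1E007 flags P=1 W=1 U=1 S=0
  [1] read 0x1E idx=23: raw=0x21007 flags P=1 W=1 U=1 S=0
  [2] read 0x21 idx=9: raw=0x22007 flags P=1 W=1 U=1 S=0
  [3] read 0x22 idx=13: raw=0x24007 flags P=1 W=1 U=1 S=0
  → PA=0x2415C  (4 entries read)
#1 VA=0xE0640001406 (w,kernel):
  [0] read 0x1A idx=28: raw=0x27007 flags P=1 W=1 U=1 S=0
  [1] read 0x27 idx=25: raw=0x29007 flags P=1 W=1 U=1 S=0
  [2] read 0x29 idx=0: raw=0x2B007 flags P=1 W=1 U=1 S=0
  [3] read 0x2B idx=1: raw=0x2F007 flags P=1 W=1 U=1 S=0
  → PA=0x2F406  (4 entries read)
#2 VA=0x6800000026E (w,kernel):
  [0] read 0x1A idx=13: raw=0x31002 flags P=0 W=1 U=0 S=0
  ⇒ fault: PAGE_NOT_PRESENT  — 1 lookups
#3 VA=0xB01C0808141 (w,kernel):
  [0] read 0x1A idx=22: raw=0x30007 flags P=1 W=1 U=1 S=0
  [1] read 0x30 idx=7: raw=0x34007 flags P=1 W=1 U=1 S=0
  [2] read 0x34 idx=4: raw=0x35007 flags P=1 W=1 U=1 S=0
  [3] read 0x35 idx=8: raw=0x39007 flags P=1 W=1 U=1 S=0
  → PA=0x39141  (4 entries read)

Access #0 fault: NONE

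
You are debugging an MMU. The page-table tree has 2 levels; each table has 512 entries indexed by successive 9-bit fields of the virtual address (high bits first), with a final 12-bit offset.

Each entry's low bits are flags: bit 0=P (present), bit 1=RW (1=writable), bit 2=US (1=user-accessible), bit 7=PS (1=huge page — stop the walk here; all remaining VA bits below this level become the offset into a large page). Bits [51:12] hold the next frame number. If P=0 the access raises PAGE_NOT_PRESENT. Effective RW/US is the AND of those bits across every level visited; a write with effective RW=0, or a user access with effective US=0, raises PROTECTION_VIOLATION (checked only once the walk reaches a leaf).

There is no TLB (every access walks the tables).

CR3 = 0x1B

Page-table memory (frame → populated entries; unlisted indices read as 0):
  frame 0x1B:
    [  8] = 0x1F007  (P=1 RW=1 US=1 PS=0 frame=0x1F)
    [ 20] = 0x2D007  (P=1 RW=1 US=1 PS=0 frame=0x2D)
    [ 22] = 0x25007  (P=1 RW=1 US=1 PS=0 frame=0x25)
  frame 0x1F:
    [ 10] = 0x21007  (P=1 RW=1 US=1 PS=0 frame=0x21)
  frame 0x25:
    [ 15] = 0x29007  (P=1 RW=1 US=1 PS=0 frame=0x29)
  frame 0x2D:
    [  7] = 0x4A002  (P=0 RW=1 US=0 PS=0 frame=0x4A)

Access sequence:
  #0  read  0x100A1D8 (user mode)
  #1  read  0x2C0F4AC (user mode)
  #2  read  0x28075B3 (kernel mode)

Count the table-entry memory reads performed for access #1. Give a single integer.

Per-access translation:
#0 VA=0x100A1D8 (r,user):
  [0] read 0x1B idx=8: raw=0x1F007 flags P=1 W=1 U=1 S=0
  [1] read 0x1F idx=10: raw=0x21007 flags P=1 W=1 U=1 S=0
  ⇒ phys 0x211D8  [2 reads]
#1 VA=0x2C0F4AC (r,user):
  [0] read 0x1B idx=22: raw=0x25007 flags P=1 W=1 U=1 S=0
  [1] read 0x25 idx=15: raw=0x29007 flags P=1 W=1 U=1 S=0
  ⇒ phys 0x294AC  [2 reads]
#2 VA=0x28075B3 (r,kernel):
  [0] read 0x1B idx=20: raw=0x2D007 flags P=1 W=1 U=1 S=0
  [1] read 0x2D idx=7: raw=0x4A002 flags P=0 W=1 U=0 S=0
  → PAGE_NOT_PRESENT  (2 entries read)

Entries read for #1: 2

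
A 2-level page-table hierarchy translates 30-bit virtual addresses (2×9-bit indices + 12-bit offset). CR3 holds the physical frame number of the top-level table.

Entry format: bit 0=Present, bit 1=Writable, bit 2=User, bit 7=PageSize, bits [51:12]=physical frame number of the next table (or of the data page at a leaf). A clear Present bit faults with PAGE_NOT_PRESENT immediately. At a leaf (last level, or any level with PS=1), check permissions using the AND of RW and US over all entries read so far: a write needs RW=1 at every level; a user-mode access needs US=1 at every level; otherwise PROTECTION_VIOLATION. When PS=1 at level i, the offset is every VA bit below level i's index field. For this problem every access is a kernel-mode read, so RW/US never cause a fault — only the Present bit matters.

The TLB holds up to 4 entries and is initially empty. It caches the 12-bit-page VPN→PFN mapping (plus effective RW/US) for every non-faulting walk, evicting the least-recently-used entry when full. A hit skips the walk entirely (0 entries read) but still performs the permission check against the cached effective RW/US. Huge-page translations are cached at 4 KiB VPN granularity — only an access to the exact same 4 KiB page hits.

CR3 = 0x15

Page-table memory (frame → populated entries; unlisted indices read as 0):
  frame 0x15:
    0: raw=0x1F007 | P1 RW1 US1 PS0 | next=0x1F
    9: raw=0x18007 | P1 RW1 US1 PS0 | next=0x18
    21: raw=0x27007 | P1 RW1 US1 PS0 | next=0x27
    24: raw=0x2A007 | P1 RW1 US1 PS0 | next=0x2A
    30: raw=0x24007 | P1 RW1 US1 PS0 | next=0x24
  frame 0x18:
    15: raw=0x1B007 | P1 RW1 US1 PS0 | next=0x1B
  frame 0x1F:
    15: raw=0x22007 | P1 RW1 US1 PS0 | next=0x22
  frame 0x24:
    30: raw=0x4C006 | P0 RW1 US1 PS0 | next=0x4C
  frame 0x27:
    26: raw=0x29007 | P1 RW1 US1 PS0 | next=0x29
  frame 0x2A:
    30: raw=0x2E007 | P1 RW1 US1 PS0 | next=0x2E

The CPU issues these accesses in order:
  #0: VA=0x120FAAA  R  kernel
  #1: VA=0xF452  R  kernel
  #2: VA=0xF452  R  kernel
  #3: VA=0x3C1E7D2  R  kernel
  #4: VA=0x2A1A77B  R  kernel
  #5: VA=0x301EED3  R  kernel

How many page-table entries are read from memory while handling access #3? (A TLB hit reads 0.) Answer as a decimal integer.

Trace:
#0 VA=0x120FAAA (r,kernel):
  L0: frame=0x15 idx=9 entry=0x18007 [P=1 RW=1 US=1 PS=0]
  L1: frame=0x18 idx=15 entry=0x1B007 [P=1 RW=1 US=1 PS=0]
  → PA=0x1BAAA  (2 entries read)
#1 VA=0xF452 (r,kernel):
  L0: frame=0x15 idx=0 entry=0x1F007 [P=1 RW=1 US=1 PS=0]
  L1: frame=0x1F idx=15 entry=0x22007 [P=1 RW=1 US=1 PS=0]
  → PA=0x22452  (2 entries read)
#2 VA=0xF452 (r,kernel):
  TLB hit vpn=0xF → PA=0x22452
#3 VA=0x3C1E7D2 (r,kernel):
  L0: frame=0x15 idx=30 entry=0x24007 [P=1 RW=1 US=1 PS=0]
  L1: frame=0x24 idx=30 entry=0x4C006 [P=0 RW=1 US=1 PS=0]
  → PAGE_NOT_PRESENT  (2 entries read)
#4 VA=0x2A1A77B (r,kernel):
  L0: frame=0x15 idx=21 entry=0x27007 [P=1 RW=1 US=1 PS=0]
  L1: frame=0x27 idx=26 entry=0x29007 [P=1 RW=1 US=1 PS=0]
  → PA=0x2977B  (2 entries read)
#5 VA=0x301EED3 (r,kernel):
  L0: frame=0x15 idx=24 entry=0x2A007 [P=1 RW=1 US=1 PS=0]
  L1: frame=0x2A idx=30 entry=0x2E007 [P=1 RW=1 US=1 PS=0]
  → PA=0x2EED3  (2 entries read)

Entries read for #3: 2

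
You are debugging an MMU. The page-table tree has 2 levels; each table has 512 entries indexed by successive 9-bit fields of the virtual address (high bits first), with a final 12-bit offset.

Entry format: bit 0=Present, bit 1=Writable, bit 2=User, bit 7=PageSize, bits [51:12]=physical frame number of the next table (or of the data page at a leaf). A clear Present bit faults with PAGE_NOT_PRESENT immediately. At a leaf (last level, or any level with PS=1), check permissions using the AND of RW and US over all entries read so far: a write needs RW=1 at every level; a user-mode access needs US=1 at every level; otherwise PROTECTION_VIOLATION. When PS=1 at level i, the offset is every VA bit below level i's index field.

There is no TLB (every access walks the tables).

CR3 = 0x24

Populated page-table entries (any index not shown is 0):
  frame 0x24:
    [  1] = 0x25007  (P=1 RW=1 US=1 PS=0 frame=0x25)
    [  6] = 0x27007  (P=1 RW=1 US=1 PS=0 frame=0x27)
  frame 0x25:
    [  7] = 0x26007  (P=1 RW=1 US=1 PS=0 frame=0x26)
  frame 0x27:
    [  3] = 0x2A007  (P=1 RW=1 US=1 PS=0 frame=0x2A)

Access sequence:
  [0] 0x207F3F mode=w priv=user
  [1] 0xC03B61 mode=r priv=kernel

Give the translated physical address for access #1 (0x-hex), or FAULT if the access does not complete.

Walk each access:
#0 VA=0x207F3F (w,user):
  lvl0: tbl 0x24, slot 1 ⇒ 0x25007 (P1/RW1/US1/PS0)
  lvl1: tbl 0x25, slot 7 ⇒ 0x26007 (P1/RW1/US1/PS0)
  ⇒ phys 0x26F3F  [2 reads]
#1 VA=0xC03B61 (r,kernel):
  lvl0: tbl 0x24, slot 6 ⇒ 0x27007 (P1/RW1/US1/PS0)
  lvl1: tbl 0x27, slot 3 ⇒ 0x2A007 (P1/RW1/US1/PS0)
  ⇒ phys 0x2AB61  [2 reads]

Access #1 PA: 0x2AB61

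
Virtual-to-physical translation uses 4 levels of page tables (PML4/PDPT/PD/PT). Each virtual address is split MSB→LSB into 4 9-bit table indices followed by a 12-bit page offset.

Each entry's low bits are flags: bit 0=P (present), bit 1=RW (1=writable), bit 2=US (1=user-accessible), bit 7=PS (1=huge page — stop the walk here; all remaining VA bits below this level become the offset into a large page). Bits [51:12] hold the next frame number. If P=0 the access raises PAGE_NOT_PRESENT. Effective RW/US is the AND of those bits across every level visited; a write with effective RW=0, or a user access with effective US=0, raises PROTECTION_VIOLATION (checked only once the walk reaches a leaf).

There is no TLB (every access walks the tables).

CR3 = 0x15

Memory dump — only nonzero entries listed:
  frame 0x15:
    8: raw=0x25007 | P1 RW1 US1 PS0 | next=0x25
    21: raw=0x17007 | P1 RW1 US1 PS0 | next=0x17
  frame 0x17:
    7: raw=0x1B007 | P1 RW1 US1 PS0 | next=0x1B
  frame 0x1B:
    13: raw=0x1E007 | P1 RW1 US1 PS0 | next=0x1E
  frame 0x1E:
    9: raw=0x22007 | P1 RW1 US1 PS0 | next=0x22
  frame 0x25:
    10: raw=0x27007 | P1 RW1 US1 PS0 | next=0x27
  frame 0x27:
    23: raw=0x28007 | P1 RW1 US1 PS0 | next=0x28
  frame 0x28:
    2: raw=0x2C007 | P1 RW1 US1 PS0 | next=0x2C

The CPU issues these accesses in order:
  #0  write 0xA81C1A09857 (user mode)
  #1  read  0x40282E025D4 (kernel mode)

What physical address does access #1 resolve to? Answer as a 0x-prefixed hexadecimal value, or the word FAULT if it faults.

Per-access translation:
#0 VA=0xA81C1A09857 (w,user):
  L0: frame=0x15 idx=21 entry=0x17007 [P=1 RW=1 US=1 PS=0]
  L1: frame=0x17 idx=7 entry=0x1B007 [P=1 RW=1 US=1 PS=0]
  L2: frame=0x1B idx=13 entry=0x1E007 [P=1 RW=1 US=1 PS=0]
  L3: frame=0x1E idx=9 entry=0x22007 [P=1 RW=1 US=1 PS=0]
  ⇒ phys 0x22857  [4 reads]
#1 VA=0x40282E025D4 (r,kernel):
  L0: frame=0x15 idx=8 entry=0x25007 [P=1 RW=1 US=1 PS=0]
  L1: frame=0x25 idx=10 entry=0x27007 [P=1 RW=1 US=1 PS=0]
  L2: frame=0x27 idx=23 entry=0x28007 [P=1 RW=1 US=1 PS=0]
  L3: frame=0x28 idx=2 entry=0x2C007 [P=1 RW=1 US=1 PS=0]
  ⇒ phys 0x2C5D4  [4 reads]

Access #1 PA: 0x2C5D4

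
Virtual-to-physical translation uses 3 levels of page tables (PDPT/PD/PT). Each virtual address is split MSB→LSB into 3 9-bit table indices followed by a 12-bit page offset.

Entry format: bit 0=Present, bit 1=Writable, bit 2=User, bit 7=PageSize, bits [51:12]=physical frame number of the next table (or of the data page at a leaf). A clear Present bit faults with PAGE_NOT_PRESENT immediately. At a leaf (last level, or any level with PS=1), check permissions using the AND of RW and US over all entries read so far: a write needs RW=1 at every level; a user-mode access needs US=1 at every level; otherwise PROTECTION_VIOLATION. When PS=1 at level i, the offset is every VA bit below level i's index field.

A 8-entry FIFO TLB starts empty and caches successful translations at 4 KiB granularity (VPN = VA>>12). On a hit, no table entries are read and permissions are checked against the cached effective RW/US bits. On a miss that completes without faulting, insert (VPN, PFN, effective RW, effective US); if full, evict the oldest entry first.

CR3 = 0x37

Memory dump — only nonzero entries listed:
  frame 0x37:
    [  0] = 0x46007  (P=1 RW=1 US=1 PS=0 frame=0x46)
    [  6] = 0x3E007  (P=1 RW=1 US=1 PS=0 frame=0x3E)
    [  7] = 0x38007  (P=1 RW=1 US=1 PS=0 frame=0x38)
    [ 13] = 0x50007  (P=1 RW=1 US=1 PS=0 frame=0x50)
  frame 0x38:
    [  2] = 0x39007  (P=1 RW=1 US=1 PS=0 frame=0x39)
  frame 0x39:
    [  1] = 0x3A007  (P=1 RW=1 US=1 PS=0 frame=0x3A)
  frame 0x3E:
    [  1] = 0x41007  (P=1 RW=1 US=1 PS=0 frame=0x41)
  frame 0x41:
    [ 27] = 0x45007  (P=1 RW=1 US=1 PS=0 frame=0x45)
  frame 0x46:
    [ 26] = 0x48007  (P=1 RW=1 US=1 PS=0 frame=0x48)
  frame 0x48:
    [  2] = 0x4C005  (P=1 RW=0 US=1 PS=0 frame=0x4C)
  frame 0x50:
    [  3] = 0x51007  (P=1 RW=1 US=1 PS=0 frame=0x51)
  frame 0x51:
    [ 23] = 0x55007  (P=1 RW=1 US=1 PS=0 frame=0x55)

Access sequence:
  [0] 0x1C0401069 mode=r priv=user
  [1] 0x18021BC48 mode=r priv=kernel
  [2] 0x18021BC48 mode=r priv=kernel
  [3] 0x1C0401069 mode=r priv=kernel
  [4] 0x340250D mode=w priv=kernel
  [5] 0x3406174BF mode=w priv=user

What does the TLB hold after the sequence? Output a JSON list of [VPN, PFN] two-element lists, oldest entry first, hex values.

Walk each access:
#0 VA=0x1C0401069 (r,user):
  lvl0: tbl 0x37, slot 7 ⇒ 0x38007 (P1/RW1/US1/PS0)
  lvl1: tbl 0x38, slot 2 ⇒ 0x39007 (P1/RW1/US1/PS0)
  lvl2: tbl 0x39, slot 1 ⇒ 0x3A007 (P1/RW1/US1/PS0)
  ⇒ phys 0x3A069  [3 reads]
#1 VA=0x18021BC48 (r,kernel):
  lvl0: tbl 0x37, slot 6 ⇒ 0x3E007 (P1/RW1/US1/PS0)
  lvl1: tbl 0x3E, slot 1 ⇒ 0x41007 (P1/RW1/US1/PS0)
  lvl2: tbl 0x41, slot 27 ⇒ 0x45007 (P1/RW1/US1/PS0)
  ⇒ phys 0x45C48  [3 reads]
#2 VA=0x18021BC48 (r,kernel):
  TLB hit vpn=0x18021B → PA=0x45C48
#3 VA=0x1C0401069 (r,kernel):
  TLB hit vpn=0x1C0401 → PA=0x3A069
#4 VA=0x340250D (w,kernel):
  lvl0: tbl 0x37, slot 0 ⇒ 0x46007 (P1/RW1/US1/PS0)
  lvl1: tbl 0x46, slot 26 ⇒ 0x48007 (P1/RW1/US1/PS0)
  lvl2: tbl 0x48, slot 2 ⇒ 0x4C005 (P1/RW0/US1/PS0)
  ✗ PROTECTION_VIOLATION  [3 reads]
#5 VA=0x3406174BF (w,user):
  lvl0: tbl 0x37, slot 13 ⇒ 0x50007 (P1/RW1/US1/PS0)
  lvl1: tbl 0x50, slot 3 ⇒ 0x51007 (P1/RW1/US1/PS0)
  lvl2: tbl 0x51, slot 23 ⇒ 0x55007 (P1/RW1/US1/PS0)
  ⇒ phys 0x554BF  [3 reads]

TLB: [["0x1C0401", "0x3A"], ["0x18021B", "0x45"], ["0x340617", "0x55"]]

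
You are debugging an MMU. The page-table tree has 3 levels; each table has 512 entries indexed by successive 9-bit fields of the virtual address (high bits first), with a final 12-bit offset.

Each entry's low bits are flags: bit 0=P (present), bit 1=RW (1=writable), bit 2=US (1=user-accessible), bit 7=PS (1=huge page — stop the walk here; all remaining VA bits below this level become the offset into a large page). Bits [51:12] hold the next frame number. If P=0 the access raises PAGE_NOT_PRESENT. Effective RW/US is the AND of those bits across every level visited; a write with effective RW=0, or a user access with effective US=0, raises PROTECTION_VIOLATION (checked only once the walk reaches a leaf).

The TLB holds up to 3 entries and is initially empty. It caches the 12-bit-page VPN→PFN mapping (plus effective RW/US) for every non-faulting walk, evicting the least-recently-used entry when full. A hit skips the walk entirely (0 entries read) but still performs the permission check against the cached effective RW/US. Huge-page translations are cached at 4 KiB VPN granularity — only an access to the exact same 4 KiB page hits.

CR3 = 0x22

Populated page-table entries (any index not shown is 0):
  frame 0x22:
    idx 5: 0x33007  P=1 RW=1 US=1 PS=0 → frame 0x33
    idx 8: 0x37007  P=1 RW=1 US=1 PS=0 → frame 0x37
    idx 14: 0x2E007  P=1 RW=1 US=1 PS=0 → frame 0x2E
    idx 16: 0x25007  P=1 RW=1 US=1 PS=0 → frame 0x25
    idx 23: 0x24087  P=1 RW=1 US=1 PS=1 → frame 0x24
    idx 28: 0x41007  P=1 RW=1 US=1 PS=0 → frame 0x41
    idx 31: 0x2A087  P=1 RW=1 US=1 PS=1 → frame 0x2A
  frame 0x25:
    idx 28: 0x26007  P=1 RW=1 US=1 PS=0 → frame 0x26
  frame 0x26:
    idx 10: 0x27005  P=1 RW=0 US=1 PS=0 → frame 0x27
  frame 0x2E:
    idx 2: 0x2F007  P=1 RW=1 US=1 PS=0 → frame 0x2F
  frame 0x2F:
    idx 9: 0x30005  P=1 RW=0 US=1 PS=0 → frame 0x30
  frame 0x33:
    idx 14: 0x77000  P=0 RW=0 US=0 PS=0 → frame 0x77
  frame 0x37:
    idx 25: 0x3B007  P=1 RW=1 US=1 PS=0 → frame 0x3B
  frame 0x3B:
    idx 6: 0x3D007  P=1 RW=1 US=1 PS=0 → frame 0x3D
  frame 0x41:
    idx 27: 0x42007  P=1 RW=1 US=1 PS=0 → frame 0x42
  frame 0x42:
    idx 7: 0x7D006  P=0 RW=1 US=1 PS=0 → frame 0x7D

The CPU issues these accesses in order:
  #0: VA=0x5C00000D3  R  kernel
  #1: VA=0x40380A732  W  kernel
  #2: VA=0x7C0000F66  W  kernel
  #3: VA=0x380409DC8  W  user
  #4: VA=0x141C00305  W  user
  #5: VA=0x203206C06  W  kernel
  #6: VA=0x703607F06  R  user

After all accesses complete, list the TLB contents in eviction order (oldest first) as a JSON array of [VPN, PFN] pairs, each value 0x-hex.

Trace:
#0 VA=0x5C00000D3 (r,kernel):
  L0: frame=0x22 idx=23 entry=0x24087 [P=1 RW=1 US=1 PS=1]
  ⇒ phys 0x240D3 (huge @L0)  [1 reads]
#1 VA=0x40380A732 (w,kernel):
  L0: frame=0x22 idx=16 entry=0x25007 [P=1 RW=1 US=1 PS=0]
  L1: frame=0x25 idx=28 entry=0x26007 [P=1 RW=1 US=1 PS=0]
  L2: frame=0x26 idx=10 entry=0x27005 [P=1 RW=0 US=1 PS=0]
  ✗ PROTECTION_VIOLATION  [3 reads]
#2 VA=0x7C0000F66 (w,kernel):
  L0: frame=0x22 idx=31 entry=0x2A087 [P=1 RW=1 US=1 PS=1]
  ⇒ phys 0x2AF66 (huge @L0)  [1 reads]
#3 VA=0x380409DC8 (w,user):
  L0: frame=0x22 idx=14 entry=0x2E007 [P=1 RW=1 US=1 PS=0]
  L1: frame=0x2E idx=2 entry=0x2F007 [P=1 RW=1 US=1 PS=0]
  L2: frame=0x2F idx=9 entry=0x30005 [P=1 RW=0 US=1 PS=0]
  ✗ PROTECTION_VIOLATION  [3 reads]
#4 VA=0x141C00305 (w,user):
  L0: frame=0x22 idx=5 entry=0x33007 [P=1 RW=1 US=1 PS=0]
  L1: frame=0x33 idx=14 entry=0x77000 [P=0 RW=0 US=0 PS=0]
  ✗ PAGE_NOT_PRESENT  [2 reads]
#5 VA=0x203206C06 (w,kernel):
  L0: frame=0x22 idx=8 entry=0x37007 [P=1 RW=1 US=1 PS=0]
  L1: frame=0x37 idx=25 entry=0x3B007 [P=1 RW=1 US=1 PS=0]
  L2: frame=0x3B idx=6 entry=0x3D007 [P=1 RW=1 US=1 PS=0]
  ⇒ phys 0x3DC06  [3 reads]
#6 VA=0x703607F06 (r,user):
  L0: frame=0x22 idx=28 entry=0x41007 [P=1 RW=1 US=1 PS=0]
  L1: frame=0x41 idx=27 entry=0x42007 [P=1 RW=1 US=1 PS=0]
  L2: frame=0x42 idx=7 entry=0x7D006 [P=0 RW=1 US=1 PS=0]
  ✗ PAGE_NOT_PRESENT  [3 reads]

TLB: [["0x5C0000", "0x24"], ["0x7C0000", "0x2A"], ["0x203206", "0x3D"]]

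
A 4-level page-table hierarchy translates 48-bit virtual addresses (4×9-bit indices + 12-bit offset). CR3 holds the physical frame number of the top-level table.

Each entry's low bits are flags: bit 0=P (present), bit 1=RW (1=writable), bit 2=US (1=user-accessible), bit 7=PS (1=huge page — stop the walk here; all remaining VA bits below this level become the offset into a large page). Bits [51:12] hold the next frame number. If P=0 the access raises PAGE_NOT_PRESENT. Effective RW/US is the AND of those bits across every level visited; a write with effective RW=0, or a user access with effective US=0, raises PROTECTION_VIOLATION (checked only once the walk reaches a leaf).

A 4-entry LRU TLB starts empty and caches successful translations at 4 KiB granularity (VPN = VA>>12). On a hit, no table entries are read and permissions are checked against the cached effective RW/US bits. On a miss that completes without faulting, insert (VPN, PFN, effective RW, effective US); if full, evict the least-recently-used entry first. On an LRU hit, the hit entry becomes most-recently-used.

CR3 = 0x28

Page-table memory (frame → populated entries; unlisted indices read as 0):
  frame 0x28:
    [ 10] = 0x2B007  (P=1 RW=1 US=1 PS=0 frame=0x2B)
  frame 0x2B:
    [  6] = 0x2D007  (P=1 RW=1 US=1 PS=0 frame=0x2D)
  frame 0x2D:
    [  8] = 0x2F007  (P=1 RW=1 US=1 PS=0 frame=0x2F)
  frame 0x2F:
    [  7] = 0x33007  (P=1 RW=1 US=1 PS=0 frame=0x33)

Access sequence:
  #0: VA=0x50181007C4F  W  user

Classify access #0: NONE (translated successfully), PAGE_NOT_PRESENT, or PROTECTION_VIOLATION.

Walk each access:
#0 VA=0x50181007C4F (w,user):
  lvl0: tbl 0x28, slot 10 ⇒ 0x2B007 (P1/RW1/US1/PS0)
  lvl1: tbl 0x2B, slot 6 ⇒ 0x2D007 (P1/RW1/US1/PS0)
  lvl2: tbl 0x2D, slot 8 ⇒ 0x2F007 (P1/RW1/US1/PS0)
  lvl3: tbl 0x2F, slot 7 ⇒ 0x33007 (P1/RW1/US1/PS0)
  → PA=0x33C4F  (4 entries read)

Access #0 fault: NONE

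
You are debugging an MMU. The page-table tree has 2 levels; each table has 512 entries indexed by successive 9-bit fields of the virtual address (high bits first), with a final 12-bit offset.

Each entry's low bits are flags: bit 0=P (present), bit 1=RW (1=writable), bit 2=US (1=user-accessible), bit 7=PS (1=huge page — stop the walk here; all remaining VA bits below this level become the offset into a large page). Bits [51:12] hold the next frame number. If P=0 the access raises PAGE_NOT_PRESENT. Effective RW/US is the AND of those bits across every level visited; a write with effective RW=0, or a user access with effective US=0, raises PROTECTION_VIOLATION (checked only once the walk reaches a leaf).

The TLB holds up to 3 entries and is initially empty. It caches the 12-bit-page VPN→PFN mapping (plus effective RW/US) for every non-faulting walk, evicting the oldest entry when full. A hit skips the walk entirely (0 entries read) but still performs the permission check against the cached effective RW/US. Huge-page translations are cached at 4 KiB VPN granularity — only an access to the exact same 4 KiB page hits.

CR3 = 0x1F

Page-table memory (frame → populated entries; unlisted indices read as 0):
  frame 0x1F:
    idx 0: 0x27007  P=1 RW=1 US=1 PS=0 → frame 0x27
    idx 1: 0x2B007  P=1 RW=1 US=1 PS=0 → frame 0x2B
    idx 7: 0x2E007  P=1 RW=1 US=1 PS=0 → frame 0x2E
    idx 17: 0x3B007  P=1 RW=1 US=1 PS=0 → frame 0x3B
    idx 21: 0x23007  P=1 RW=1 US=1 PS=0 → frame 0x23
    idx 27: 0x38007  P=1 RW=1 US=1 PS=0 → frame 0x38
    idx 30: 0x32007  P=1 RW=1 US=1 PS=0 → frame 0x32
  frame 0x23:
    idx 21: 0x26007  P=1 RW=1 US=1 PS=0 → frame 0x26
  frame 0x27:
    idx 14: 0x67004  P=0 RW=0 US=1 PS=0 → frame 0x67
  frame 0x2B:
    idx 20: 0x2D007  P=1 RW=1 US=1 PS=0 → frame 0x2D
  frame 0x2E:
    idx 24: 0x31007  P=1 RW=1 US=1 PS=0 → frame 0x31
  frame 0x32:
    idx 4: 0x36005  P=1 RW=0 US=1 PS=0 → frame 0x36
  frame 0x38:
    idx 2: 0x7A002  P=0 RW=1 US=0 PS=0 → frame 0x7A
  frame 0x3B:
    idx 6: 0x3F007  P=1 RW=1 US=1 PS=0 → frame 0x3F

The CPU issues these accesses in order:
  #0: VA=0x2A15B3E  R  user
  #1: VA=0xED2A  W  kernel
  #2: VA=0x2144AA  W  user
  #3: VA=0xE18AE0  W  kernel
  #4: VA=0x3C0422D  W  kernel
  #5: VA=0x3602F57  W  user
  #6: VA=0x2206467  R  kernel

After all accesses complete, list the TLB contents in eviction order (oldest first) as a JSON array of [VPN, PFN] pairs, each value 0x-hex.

Walk each access:
#0 VA=0x2A15B3E (r,user):
  L0: frame=0x1F idx=21 entry=0x23007 [P=1 RW=1 US=1 PS=0]
  L1: frame=0x23 idx=21 entry=0x26007 [P=1 RW=1 US=1 PS=0]
  ⇒ phys 0x26B3E  [2 reads]
#1 VA=0xED2A (w,kernel):
  L0: frame=0x1F idx=0 entry=0x27007 [P=1 RW=1 US=1 PS=0]
  L1: frame=0x27 idx=14 entry=0x67004 [P=0 RW=0 US=1 PS=0]
  → PAGE_NOT_PRESENT  (2 entries read)
#2 VA=0x2144AA (w,user):
  L0: frame=0x1F idx=1 entry=0x2B007 [P=1 RW=1 US=1 PS=0]
  L1: frame=0x2B idx=20 entry=0x2D007 [P=1 RW=1 US=1 PS=0]
  ⇒ phys 0x2D4AA  [2 reads]
#3 VA=0xE18AE0 (w,kernel):
  L0: frame=0x1F idx=7 entry=0x2E007 [P=1 RW=1 US=1 PS=0]
  L1: frame=0x2E idx=24 entry=0x31007 [P=1 RW=1 US=1 PS=0]
  ⇒ phys 0x31AE0  [2 reads]
#4 VA=0x3C0422D (w,kernel):
  L0: frame=0x1F idx=30 entry=0x32007 [P=1 RW=1 US=1 PS=0]
  L1: frame=0x32 idx=4 entry=0x36005 [P=1 RW=0 US=1 PS=0]
  → PROTECTION_VIOLATION  (2 entries read)
#5 VA=0x3602F57 (w,user):
  L0: frame=0x1F idx=27 entry=0x38007 [P=1 RW=1 US=1 PS=0]
  L1: frame=0x38 idx=2 entry=0x7A002 [P=0 RW=1 US=0 PS=0]
  → PAGE_NOT_PRESENT  (2 entries read)
#6 VA=0x2206467 (r,kernel):
  L0: frame=0x1F idx=17 entry=0x3B007 [P=1 RW=1 US=1 PS=0]
  L1: frame=0x3B idx=6 entry=0x3F007 [P=1 RW=1 US=1 PS=0]
  ⇒ phys 0x3F467  [2 reads]

TLB: [["0x214", "0x2D"], ["0xE18", "0x31"], ["0x2206", "0x3F"]]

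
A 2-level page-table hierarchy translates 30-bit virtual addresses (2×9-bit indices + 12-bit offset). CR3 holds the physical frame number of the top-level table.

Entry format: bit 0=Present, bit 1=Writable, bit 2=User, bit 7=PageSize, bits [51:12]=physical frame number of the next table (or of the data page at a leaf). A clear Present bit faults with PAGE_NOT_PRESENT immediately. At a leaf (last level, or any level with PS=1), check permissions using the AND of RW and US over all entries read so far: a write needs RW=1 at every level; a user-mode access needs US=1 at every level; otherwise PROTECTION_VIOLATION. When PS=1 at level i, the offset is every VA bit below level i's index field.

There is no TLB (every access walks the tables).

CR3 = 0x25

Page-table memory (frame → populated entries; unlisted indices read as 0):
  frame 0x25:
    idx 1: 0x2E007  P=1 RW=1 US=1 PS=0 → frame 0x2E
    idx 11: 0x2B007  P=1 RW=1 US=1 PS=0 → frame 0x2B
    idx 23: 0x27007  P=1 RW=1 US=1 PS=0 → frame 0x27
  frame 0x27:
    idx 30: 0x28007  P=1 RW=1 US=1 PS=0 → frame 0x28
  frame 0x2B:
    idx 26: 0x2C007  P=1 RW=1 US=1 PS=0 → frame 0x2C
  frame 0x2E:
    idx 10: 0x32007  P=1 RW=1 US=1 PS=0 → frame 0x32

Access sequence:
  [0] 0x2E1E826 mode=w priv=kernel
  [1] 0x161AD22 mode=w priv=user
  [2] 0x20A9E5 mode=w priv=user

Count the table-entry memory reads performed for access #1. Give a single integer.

Walk each access:
#0 VA=0x2E1E826 (w,kernel):
  lvl0: tbl 0x25, slot 23 ⇒ 0x27007 (P1/RW1/US1/PS0)
  lvl1: tbl 0x27, slot 30 ⇒ 0x28007 (P1/RW1/US1/PS0)
  → PA=0x28826  (2 entries read)
#1 VA=0x161AD22 (w,user):
  lvl0: tbl 0x25, slot 11 ⇒ 0x2B007 (P1/RW1/US1/PS0)
  lvl1: tbl 0x2B, slot 26 ⇒ 0x2C007 (P1/RW1/US1/PS0)
  → PA=0x2CD22  (2 entries read)
#2 VA=0x20A9E5 (w,user):
  lvl0: tbl 0x25, slot 1 ⇒ 0x2E007 (P1/RW1/US1/PS0)
  lvl1: tbl 0x2E, slot 10 ⇒ 0x32007 (P1/RW1/US1/PS0)
  → PA=0x329E5  (2 entries read)

Entries read for #1: 2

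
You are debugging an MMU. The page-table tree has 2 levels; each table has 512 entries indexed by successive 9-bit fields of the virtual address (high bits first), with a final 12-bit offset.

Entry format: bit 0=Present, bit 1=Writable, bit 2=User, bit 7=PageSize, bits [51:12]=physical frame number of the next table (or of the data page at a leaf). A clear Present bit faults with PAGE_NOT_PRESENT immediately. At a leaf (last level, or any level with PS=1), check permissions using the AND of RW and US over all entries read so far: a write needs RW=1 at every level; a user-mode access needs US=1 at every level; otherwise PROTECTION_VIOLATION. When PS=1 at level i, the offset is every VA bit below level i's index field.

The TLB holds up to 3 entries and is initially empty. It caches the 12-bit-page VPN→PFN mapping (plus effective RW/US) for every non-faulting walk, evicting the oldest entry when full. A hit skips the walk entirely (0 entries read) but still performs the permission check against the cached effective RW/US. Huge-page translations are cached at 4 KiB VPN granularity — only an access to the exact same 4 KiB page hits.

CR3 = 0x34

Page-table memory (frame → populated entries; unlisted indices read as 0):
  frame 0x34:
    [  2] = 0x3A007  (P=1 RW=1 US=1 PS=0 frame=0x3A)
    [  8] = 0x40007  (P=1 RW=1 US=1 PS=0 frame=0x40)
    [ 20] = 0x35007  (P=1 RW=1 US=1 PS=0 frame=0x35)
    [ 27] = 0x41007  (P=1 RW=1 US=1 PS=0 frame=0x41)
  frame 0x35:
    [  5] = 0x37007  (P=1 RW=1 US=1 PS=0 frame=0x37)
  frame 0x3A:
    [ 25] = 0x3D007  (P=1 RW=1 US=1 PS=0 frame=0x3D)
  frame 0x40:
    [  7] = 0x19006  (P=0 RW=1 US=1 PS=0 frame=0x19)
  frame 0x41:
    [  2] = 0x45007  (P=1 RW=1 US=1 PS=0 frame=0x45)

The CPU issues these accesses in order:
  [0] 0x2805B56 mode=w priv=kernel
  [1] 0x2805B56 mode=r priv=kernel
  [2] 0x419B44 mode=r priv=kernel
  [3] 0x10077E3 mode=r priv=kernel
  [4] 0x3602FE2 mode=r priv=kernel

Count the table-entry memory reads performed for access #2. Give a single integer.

Walk each access:
#0 VA=0x2805B56 (w,kernel):
  [0] read 0x34 idx=20: raw=0x35007 flags P=1 W=1 U=1 S=0
  [1] read 0x35 idx=5: raw=0x37007 flags P=1 W=1 U=1 S=0
  ⇒ phys 0x37B56  [2 reads]
#1 VA=0x2805B56 (r,kernel):
  TLB hit vpn=0x2805 → PA=0x37B56
#2 VA=0x419B44 (r,kernel):
  [0] read 0x34 idx=2: raw=0x3A007 flags P=1 W=1 U=1 S=0
  [1] read 0x3A idx=25: raw=0x3D007 flags P=1 W=1 U=1 S=0
  ⇒ phys 0x3DB44  [2 reads]
#3 VA=0x10077E3 (r,kernel):
  [0] read 0x34 idx=8: raw=0x40007 flags P=1 W=1 U=1 S=0
  [1] read 0x40 idx=7: raw=0x19006 flags P=0 W=1 U=1 S=0
  ⇒ fault: PAGE_NOT_PRESENT  — 2 lookups
#4 VA=0x3602FE2 (r,kernel):
  [0] read 0x34 idx=27: raw=0x41007 flags P=1 W=1 U=1 S=0
  [1] read 0x41 idx=2: raw=0x45007 flags P=1 W=1 U=1 S=0
  ⇒ phys 0x45FE2  [2 reads]

Entries read for #2: 2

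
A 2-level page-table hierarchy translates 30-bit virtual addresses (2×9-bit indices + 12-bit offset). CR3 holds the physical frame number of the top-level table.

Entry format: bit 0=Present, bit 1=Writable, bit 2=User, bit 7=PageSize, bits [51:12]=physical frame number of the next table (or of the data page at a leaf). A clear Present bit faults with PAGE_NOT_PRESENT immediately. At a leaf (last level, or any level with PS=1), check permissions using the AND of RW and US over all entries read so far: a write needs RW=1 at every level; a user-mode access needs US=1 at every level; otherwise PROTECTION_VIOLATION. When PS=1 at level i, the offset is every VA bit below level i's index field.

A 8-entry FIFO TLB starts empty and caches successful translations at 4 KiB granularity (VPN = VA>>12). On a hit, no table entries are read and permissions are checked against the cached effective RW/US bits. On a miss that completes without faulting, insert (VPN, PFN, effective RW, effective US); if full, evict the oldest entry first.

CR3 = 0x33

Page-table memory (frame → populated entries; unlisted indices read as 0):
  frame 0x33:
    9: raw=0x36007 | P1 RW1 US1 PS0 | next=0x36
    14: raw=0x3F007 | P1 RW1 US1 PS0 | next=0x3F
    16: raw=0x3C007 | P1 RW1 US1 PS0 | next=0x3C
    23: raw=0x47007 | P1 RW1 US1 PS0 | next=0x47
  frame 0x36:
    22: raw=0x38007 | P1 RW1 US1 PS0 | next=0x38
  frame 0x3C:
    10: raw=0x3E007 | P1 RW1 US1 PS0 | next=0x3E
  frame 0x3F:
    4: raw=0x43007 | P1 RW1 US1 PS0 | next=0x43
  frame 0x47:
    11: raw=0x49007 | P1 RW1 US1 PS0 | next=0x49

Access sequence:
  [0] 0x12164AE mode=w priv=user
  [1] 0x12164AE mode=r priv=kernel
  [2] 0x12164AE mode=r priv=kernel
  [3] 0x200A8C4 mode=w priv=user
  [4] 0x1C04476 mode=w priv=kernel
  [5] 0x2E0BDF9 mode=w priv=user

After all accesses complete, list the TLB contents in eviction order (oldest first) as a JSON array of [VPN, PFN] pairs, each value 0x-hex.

Walk each access:
#0 VA=0x12164AE (w,user):
  [0] read 0x33 idx=9: raw=0x36007 flags P=1 W=1 U=1 S=0
  [1] read 0x36 idx=22: raw=0x38007 flags P=1 W=1 U=1 S=0
  ✓ 0x384AE  — 2 lookups
#1 VA=0x12164AE (r,kernel):
  TLB hit vpn=0x1216 → PA=0x384AE
#2 VA=0x12164AE (r,kernel):
  TLB hit vpn=0x1216 → PA=0x384AE
#3 VA=0x200A8C4 (w,user):
  [0] read 0x33 idx=16: raw=0x3C007 flags P=1 W=1 U=1 S=0
  [1] read 0x3C idx=10: raw=0x3E007 flags P=1 W=1 U=1 S=0
  ✓ 0x3E8C4  — 2 lookups
#4 VA=0x1C04476 (w,kernel):
  [0] read 0x33 idx=14: raw=0x3F007 flags P=1 W=1 U=1 S=0
  [1] read 0x3F idx=4: raw=0x43007 flags P=1 W=1 U=1 S=0
  ✓ 0x43476  — 2 lookups
#5 VA=0x2E0BDF9 (w,user):
  [0] read 0x33 idx=23: raw=0x47007 flags P=1 W=1 U=1 S=0
  [1] read 0x47 idx=11: raw=0x49007 flags P=1 W=1 U=1 S=0
  ✓ 0x49DF9  — 2 lookups

TLB: [["0x1216", "0x38"], ["0x200A", "0x3E"], ["0x1C04", "0x43"], ["0x2E0B", "0x49"]]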